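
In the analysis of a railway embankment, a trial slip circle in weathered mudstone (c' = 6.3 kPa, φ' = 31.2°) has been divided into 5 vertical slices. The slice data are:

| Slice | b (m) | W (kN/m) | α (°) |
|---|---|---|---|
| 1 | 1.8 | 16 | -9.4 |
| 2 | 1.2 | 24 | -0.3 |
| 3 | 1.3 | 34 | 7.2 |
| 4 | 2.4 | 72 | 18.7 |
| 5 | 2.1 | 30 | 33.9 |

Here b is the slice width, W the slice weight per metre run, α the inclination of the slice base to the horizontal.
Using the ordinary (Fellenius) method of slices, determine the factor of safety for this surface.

FS = 3.87

Ordinary method of slices: FS = Σ[c'·Δl_i + (W_i cosα_i)·tanφ'] / Σ W_i sinα_i, with Δl_i = b_i / cosα_i.
Slice 1: Δl = 1.8/cos(-9.4°) = 1.824 m; N'_1 = 16·cos(-9.4°) = 15.8; c'Δl = 11.49; W sinα = -2.6
Slice 2: Δl = 1.2/cos(-0.3°) = 1.200 m; N'_2 = 24·cos(-0.3°) = 24.0; c'Δl = 7.56; W sinα = -0.1
Slice 3: Δl = 1.3/cos7.2° = 1.310 m; N'_3 = 34·cos7.2° = 33.7; c'Δl = 8.26; W sinα = 4.3
Slice 4: Δl = 2.4/cos18.7° = 2.534 m; N'_4 = 72·cos18.7° = 68.2; c'Δl = 15.96; W sinα = 23.1
Slice 5: Δl = 2.1/cos33.9° = 2.530 m; N'_5 = 30·cos33.9° = 24.9; c'Δl = 15.94; W sinα = 16.7
Σc'Δl = 59.2 kN/m; ΣN' = 166.6 kN/m; ΣW sinα = 41.3 kN/m
Resisting = 59.2 + 166.6·tan31.2° = 59.2 + 100.9 = 160.1 kN/m
FS = 160.1 / 41.3 = 3.873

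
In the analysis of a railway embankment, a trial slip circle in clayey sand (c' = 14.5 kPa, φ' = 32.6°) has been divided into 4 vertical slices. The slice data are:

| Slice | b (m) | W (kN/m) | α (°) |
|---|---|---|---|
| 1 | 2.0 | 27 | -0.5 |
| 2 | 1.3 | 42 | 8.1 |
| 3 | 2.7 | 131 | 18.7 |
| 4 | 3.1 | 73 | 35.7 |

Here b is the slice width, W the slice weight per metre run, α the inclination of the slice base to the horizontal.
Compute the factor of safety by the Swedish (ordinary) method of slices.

Ordinary method of slices: FS = Σ[c'·Δl_i + (W_i cosα_i)·tanφ'] / Σ W_i sinα_i, with Δl_i = b_i / cosα_i.
Slice 1: Δl = 2.0/cos(-0.5°) = 2.000 m; N'_1 = 27·cos(-0.5°) = 27.0; c'Δl = 29.00; W sinα = -0.2
Slice 2: Δl = 1.3/cos8.1° = 1.313 m; N'_2 = 42·cos8.1° = 41.6; c'Δl = 19.04; W sinα = 5.9
Slice 3: Δl = 2.7/cos18.7° = 2.850 m; N'_3 = 131·cos18.7° = 124.1; c'Δl = 41.33; W sinα = 42.0
Slice 4: Δl = 3.1/cos35.7° = 3.817 m; N'_4 = 73·cos35.7° = 59.3; c'Δl = 55.35; W sinα = 42.6
Σc'Δl = 144.7 kN/m; ΣN' = 251.9 kN/m; ΣW sinα = 90.3 kN/m
Resisting = 144.7 + 251.9·tan32.6° = 144.7 + 161.1 = 305.9 kN/m
FS = 305.9 / 90.3 = 3.388

FS = 3.39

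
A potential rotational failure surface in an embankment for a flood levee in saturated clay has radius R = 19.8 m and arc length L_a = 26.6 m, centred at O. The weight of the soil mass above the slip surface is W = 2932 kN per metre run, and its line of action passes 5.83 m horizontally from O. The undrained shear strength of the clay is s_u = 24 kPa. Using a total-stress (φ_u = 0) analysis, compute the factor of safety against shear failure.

FS = 0.74

Taking moments about the centre O, the resisting moment is provided by the undrained shear strength acting along the arc:
M_R = s_u·L_a·R = 24·26.60·19.8 = 12640.3 kN·m/m
M_D = W·d = 2932·5.83 = 17093.6 kN·m/m
FS = M_R / M_D = 12640.3 / 17093.6 = 0.739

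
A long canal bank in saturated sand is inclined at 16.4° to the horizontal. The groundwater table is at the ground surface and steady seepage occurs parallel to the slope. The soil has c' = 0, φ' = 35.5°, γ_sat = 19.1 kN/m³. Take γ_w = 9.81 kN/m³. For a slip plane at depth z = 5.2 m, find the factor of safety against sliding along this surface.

FS = 1.18

With seepage parallel to the slope and the water table at the surface, the effective normal stress on the slip plane uses the buoyant unit weight γ' = γ_sat − γ_w while the driving shear stress uses γ_sat:
FS = [c' + γ' z cos²β tanφ'] / [γ_sat z sinβ cosβ]
(For c' = 0 this reduces to FS = (γ'/γ_sat)·tanφ'/tanβ.)
γ' = 19.1 − 9.81 = 9.29 kN/m³
Numerator = 0.0 + 9.29·5.2·cos²16.4°·tan35.5° = 0.0 + 9.29·5.2·0.9203·0.7133 = 31.711 kPa
Denominator = 19.1·5.2·sin16.4°·cos16.4° = 19.1·5.2·0.2823·0.9593 = 26.901 kPa
FS = 31.711 / 26.901 = 1.179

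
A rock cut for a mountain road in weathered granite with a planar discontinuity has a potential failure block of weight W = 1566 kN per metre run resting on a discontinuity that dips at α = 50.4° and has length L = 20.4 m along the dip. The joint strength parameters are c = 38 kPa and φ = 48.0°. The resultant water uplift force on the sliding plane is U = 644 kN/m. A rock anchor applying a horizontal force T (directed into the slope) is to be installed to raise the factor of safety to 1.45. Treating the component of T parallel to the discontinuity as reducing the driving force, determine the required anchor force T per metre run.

T = 326 kN/m

Resolving forces along and normal to the sliding plane, with the horizontal anchor force T adding T·sinα to the effective normal force and T·cosα acting up the plane against the driving force:
FS = [cL + (W cosα − U + T sinα) tanφ] / [W sinα − T cosα]
Without the anchor: N' = 354.2 kN/m, driving T_d = 1206.6 kN/m, resisting R = 38·20.4 + 354.2·tan48.0° = 1168.6 kN/m, FS = 0.97.
Setting FS = 1.45 and solving for T:
1.45·(1206.6 − T cos50.4°) = 1168.6 + T sin50.4°·tan48.0°
T·(sin50.4°·tan48.0° + 1.45·cos50.4°) = 1.45·1206.6 − 1168.6
T·(0.7705·1.1106 + 1.45·0.6374) = 1749.6 − 1168.6 = 581.0
T·1.7800 = 581.0
T = 326.4 kN/m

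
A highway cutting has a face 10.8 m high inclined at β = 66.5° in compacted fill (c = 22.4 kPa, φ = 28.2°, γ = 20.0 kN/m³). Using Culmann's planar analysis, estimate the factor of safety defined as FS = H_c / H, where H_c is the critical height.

H_c = (4c/γ) · sinβ cosφ / [1 − cos(β − φ)]
    = (4·22.4/20.0) · sin66.5°·cos28.2° / [1 − cos38.3°]
    = 4.480 · 0.8082 / 0.2152 = 16.82 m
FS = H_c / H = 16.82 / 10.8 = 1.558

FS = 1.56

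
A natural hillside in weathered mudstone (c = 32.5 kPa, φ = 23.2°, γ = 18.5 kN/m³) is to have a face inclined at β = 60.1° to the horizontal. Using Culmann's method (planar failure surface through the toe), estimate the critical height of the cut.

Culmann's analysis gives the critical failure plane at α_cr = (β + φ)/2 = (60.1 + 23.2)/2 = 41.6°, and the critical height
H_c = (4c/γ) · sinβ cosφ / [1 − cos(β − φ)]
    = (4·32.5/18.5) · sin60.1°·cos23.2° / [1 − cos(36.9°)]
    = 7.027 · 0.8669·0.9191 / [1 − 0.7997]
    = 7.027 · 0.7968 / 0.2003
    = 27.95 m

H_c = 27.95 m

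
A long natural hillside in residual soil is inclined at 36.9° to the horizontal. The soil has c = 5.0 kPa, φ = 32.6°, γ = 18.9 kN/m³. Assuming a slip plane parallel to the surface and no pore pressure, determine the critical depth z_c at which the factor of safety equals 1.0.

Setting FS = 1.00 in FS = [c + γz cos²β tanφ] / [γz sinβ cosβ] and solving for z:
z = c / [γ cosβ (FS·sinβ − cosβ·tanφ)]
  = 5.0 / [18.9·cos36.9°·(1.00·sin36.9° − cos36.9°·tan32.6°)]
  = 5.0 / [18.9·0.7997·(1.00·0.6004 − 0.7997·0.6395)]
  = 5.0 / 1.3452 = 3.717 m

z_c = 3.72 m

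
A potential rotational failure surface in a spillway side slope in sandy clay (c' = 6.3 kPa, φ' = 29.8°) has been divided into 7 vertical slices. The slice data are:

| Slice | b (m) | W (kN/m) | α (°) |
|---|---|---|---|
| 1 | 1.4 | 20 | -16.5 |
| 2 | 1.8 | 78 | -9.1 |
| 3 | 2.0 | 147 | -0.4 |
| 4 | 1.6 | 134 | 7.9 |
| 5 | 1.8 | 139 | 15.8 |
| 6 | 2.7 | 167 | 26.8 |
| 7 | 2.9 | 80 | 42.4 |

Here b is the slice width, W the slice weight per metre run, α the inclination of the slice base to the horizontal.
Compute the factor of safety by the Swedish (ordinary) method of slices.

Ordinary method of slices: FS = Σ[c'·Δl_i + (W_i cosα_i)·tanφ'] / Σ W_i sinα_i, with Δl_i = b_i / cosα_i.
Slice 1: Δl = 1.4/cos(-16.5°) = 1.460 m; N'_1 = 20·cos(-16.5°) = 19.2; c'Δl = 9.20; W sinα = -5.7
Slice 2: Δl = 1.8/cos(-9.1°) = 1.823 m; N'_2 = 78·cos(-9.1°) = 77.0; c'Δl = 11.48; W sinα = -12.3
Slice 3: Δl = 2.0/cos(-0.4°) = 2.000 m; N'_3 = 147·cos(-0.4°) = 147.0; c'Δl = 12.60; W sinα = -1.0
Slice 4: Δl = 1.6/cos7.9° = 1.615 m; N'_4 = 134·cos7.9° = 132.7; c'Δl = 10.18; W sinα = 18.4
Slice 5: Δl = 1.8/cos15.8° = 1.871 m; N'_5 = 139·cos15.8° = 133.7; c'Δl = 11.79; W sinα = 37.8
Slice 6: Δl = 2.7/cos26.8° = 3.025 m; N'_6 = 167·cos26.8° = 149.1; c'Δl = 19.06; W sinα = 75.3
Slice 7: Δl = 2.9/cos42.4° = 3.927 m; N'_7 = 80·cos42.4° = 59.1; c'Δl = 24.74; W sinα = 53.9
Σc'Δl = 99.0 kN/m; ΣN' = 717.8 kN/m; ΣW sinα = 166.5 kN/m
Resisting = 99.0 + 717.8·tan29.8° = 99.0 + 411.1 = 510.1 kN/m
FS = 510.1 / 166.5 = 3.065

FS = 3.06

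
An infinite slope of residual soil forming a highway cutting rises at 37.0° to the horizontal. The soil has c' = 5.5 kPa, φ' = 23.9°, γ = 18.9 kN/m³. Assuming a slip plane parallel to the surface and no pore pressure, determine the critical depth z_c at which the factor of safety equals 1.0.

Setting FS = 1.00 in FS = [c' + γz cos²β tanφ'] / [γz sinβ cosβ] and solving for z:
z = c' / [γ cosβ (FS·sinβ − cosβ·tanφ')]
  = 5.5 / [18.9·cos37.0°·(1.00·sin37.0° − cos37.0°·tan23.9°)]
  = 5.5 / [18.9·0.7986·(1.00·0.6018 − 0.7986·0.4431)]
  = 5.5 / 3.7420 = 1.470 m

z_c = 1.47 m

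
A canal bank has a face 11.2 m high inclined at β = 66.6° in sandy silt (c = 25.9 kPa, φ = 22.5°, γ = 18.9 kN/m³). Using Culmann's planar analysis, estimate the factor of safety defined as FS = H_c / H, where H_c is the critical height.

FS = 1.47

H_c = (4c/γ) · sinβ cosφ / [1 − cos(β − φ)]
    = (4·25.9/18.9) · sin66.6°·cos22.5° / [1 − cos44.1°]
    = 5.481 · 0.8479 / 0.2819 = 16.49 m
FS = H_c / H = 16.49 / 11.2 = 1.472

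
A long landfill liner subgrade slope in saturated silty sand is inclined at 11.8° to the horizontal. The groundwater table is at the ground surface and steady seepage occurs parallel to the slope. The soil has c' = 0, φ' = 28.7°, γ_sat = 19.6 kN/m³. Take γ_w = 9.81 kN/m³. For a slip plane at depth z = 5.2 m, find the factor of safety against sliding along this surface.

FS = 1.31

With seepage parallel to the slope and the water table at the surface, the effective normal stress on the slip plane uses the buoyant unit weight γ' = γ_sat − γ_w while the driving shear stress uses γ_sat:
FS = [c' + γ' z cos²β tanφ'] / [γ_sat z sinβ cosβ]
(For c' = 0 this reduces to FS = (γ'/γ_sat)·tanφ'/tanβ.)
γ' = 19.6 − 9.81 = 9.79 kN/m³
Numerator = 0.0 + 9.79·5.2·cos²11.8°·tan28.7° = 0.0 + 9.79·5.2·0.9582·0.5475 = 26.706 kPa
Denominator = 19.6·5.2·sin11.8°·cos11.8° = 19.6·5.2·0.2045·0.9789 = 20.402 kPa
FS = 26.706 / 20.402 = 1.309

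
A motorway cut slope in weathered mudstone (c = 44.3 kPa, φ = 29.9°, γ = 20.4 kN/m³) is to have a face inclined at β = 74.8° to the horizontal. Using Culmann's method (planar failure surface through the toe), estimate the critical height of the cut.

Culmann's analysis gives the critical failure plane at α_cr = (β + φ)/2 = (74.8 + 29.9)/2 = 52.3°, and the critical height
H_c = (4c/γ) · sinβ cosφ / [1 − cos(β − φ)]
    = (4·44.3/20.4) · sin74.8°·cos29.9° / [1 − cos(44.9°)]
    = 8.686 · 0.9650·0.8669 / [1 − 0.7083]
    = 8.686 · 0.8366 / 0.2917
    = 24.91 m

H_c = 24.91 m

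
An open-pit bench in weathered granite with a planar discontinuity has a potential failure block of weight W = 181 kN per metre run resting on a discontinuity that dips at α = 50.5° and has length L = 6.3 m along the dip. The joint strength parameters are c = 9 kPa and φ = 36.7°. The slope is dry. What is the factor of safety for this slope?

Resolving the block weight along and normal to the plane and applying the Mohr–Coulomb strength on the joint:
N' = W cosα = 181·cos50.5° = 115.1 kN/m
Driving force T = W sinα = 181·sin50.5° = 139.7 kN/m
Resisting force R = c·L + N'·tanφ = 9·6.3 + 115.1·tan36.7° = 56.7 + 85.8 = 142.5 kN/m
FS = R / T = 142.5 / 139.7 = 1.020

FS = 1.02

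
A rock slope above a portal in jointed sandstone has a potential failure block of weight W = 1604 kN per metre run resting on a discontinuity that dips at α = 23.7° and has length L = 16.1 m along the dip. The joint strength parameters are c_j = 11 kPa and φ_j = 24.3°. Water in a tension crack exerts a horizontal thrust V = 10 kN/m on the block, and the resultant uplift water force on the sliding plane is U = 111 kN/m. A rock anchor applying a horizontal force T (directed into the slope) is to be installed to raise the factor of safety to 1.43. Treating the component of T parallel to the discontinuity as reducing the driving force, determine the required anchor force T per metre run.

Resolving forces along and normal to the sliding plane, with the horizontal anchor force T adding T·sinα to the effective normal force and T·cosα acting up the plane against the driving force:
FS = [c_jL + (W cosα − U − V sinα + T sinα) tanφ_j] / [W sinα + V cosα − T cosα]
Without the anchor: N' = 1353.7 kN/m, driving T_d = 653.9 kN/m, resisting R = 11·16.1 + 1353.7·tan24.3° = 788.3 kN/m, FS = 1.21.
Setting FS = 1.43 and solving for T:
1.43·(653.9 − T cos23.7°) = 788.3 + T sin23.7°·tan24.3°
T·(sin23.7°·tan24.3° + 1.43·cos23.7°) = 1.43·653.9 − 788.3
T·(0.4019·0.4515 + 1.43·0.9157) = 935.0 − 788.3 = 146.7
T·1.4909 = 146.7
T = 98.4 kN/m

T = 98 kN/m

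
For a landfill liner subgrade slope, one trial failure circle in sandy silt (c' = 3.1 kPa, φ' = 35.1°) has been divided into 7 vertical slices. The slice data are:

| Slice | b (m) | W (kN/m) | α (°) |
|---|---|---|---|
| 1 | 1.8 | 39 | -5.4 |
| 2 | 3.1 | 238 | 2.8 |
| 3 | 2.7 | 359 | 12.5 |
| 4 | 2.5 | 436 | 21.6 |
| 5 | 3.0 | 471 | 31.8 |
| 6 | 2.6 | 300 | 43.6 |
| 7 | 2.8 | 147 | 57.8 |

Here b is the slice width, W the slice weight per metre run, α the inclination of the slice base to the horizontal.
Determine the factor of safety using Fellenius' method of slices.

FS = 1.56

Ordinary method of slices: FS = Σ[c'·Δl_i + (W_i cosα_i)·tanφ'] / Σ W_i sinα_i, with Δl_i = b_i / cosα_i.
Slice 1: Δl = 1.8/cos(-5.4°) = 1.808 m; N'_1 = 39·cos(-5.4°) = 38.8; c'Δl = 5.60; W sinα = -3.7
Slice 2: Δl = 3.1/cos2.8° = 3.104 m; N'_2 = 238·cos2.8° = 237.7; c'Δl = 9.62; W sinα = 11.6
Slice 3: Δl = 2.7/cos12.5° = 2.766 m; N'_3 = 359·cos12.5° = 350.5; c'Δl = 8.57; W sinα = 77.7
Slice 4: Δl = 2.5/cos21.6° = 2.689 m; N'_4 = 436·cos21.6° = 405.4; c'Δl = 8.34; W sinα = 160.5
Slice 5: Δl = 3.0/cos31.8° = 3.530 m; N'_5 = 471·cos31.8° = 400.3; c'Δl = 10.94; W sinα = 248.2
Slice 6: Δl = 2.6/cos43.6° = 3.590 m; N'_6 = 300·cos43.6° = 217.3; c'Δl = 11.13; W sinα = 206.9
Slice 7: Δl = 2.8/cos57.8° = 5.255 m; N'_7 = 147·cos57.8° = 78.3; c'Δl = 16.29; W sinα = 124.4
Σc'Δl = 70.5 kN/m; ΣN' = 1728.3 kN/m; ΣW sinα = 825.6 kN/m
Resisting = 70.5 + 1728.3·tan35.1° = 70.5 + 1214.7 = 1285.2 kN/m
FS = 1285.2 / 825.6 = 1.557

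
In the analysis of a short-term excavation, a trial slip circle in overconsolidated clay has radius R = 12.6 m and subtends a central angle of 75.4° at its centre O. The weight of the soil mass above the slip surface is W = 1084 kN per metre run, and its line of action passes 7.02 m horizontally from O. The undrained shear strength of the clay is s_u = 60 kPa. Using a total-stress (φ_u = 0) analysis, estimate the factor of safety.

FS = 1.65

Taking moments about the centre O, the resisting moment is provided by the undrained shear strength acting along the arc:
Arc length L_a = R·θ = 12.6·(75.4°·π/180) = 12.6·1.3160 = 16.58 m
M_R = s_u·L_a·R = 60·16.58·12.6 = 12535.5 kN·m/m
M_D = W·d = 1084·7.02 = 7609.7 kN·m/m
FS = M_R / M_D = 12535.5 / 7609.7 = 1.647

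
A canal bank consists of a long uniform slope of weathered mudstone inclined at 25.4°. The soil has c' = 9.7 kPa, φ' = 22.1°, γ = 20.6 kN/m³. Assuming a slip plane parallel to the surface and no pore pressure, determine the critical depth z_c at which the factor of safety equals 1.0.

Setting FS = 1.00 in FS = [c' + γz cos²β tanφ'] / [γz sinβ cosβ] and solving for z:
z = c' / [γ cosβ (FS·sinβ − cosβ·tanφ')]
  = 9.7 / [20.6·cos25.4°·(1.00·sin25.4° − cos25.4°·tan22.1°)]
  = 9.7 / [20.6·0.9033·(1.00·0.4289 − 0.9033·0.4061)]
  = 9.7 / 1.1561 = 8.390 m

z_c = 8.39 m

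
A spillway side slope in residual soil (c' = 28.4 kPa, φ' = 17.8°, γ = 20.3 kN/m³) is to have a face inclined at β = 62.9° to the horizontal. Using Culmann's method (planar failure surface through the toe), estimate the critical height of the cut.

Culmann's analysis gives the critical failure plane at α_cr = (β + φ')/2 = (62.9 + 17.8)/2 = 40.4°, and the critical height
H_c = (4c'/γ) · sinβ cosφ' / [1 − cos(β − φ')]
    = (4·28.4/20.3) · sin62.9°·cos17.8° / [1 − cos(45.1°)]
    = 5.596 · 0.8902·0.9521 / [1 − 0.7059]
    = 5.596 · 0.8476 / 0.2941
    = 16.13 m

H_c = 16.13 m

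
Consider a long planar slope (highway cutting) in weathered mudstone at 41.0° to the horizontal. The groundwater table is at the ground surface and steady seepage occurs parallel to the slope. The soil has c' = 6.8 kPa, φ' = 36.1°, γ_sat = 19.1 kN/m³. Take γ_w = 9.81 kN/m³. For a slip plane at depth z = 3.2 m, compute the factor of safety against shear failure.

FS = 0.63

With seepage parallel to the slope and the water table at the surface, the effective normal stress on the slip plane uses the buoyant unit weight γ' = γ_sat − γ_w while the driving shear stress uses γ_sat:
FS = [c' + γ' z cos²β tanφ'] / [γ_sat z sinβ cosβ]
γ' = 19.1 − 9.81 = 9.29 kN/m³
Numerator = 6.8 + 9.29·3.2·cos²41.0°·tan36.1° = 6.8 + 9.29·3.2·0.5696·0.7292 = 19.148 kPa
Denominator = 19.1·3.2·sin41.0°·cos41.0° = 19.1·3.2·0.6561·0.7547 = 30.263 kPa
FS = 19.148 / 30.263 = 0.633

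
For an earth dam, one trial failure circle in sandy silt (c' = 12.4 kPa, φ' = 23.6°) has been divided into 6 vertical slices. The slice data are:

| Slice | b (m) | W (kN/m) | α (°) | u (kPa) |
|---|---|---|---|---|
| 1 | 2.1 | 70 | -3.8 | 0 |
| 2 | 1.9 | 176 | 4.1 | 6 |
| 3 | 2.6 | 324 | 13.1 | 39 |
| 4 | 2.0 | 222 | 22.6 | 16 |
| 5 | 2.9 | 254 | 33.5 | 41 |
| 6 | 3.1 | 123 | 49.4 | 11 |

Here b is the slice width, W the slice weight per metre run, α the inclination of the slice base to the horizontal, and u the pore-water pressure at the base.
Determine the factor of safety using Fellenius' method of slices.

FS = 1.31

Ordinary method of slices: FS = Σ[c'·Δl_i + (W_i cosα_i − u_i·Δl_i)·tanφ'] / Σ W_i sinα_i, with Δl_i = b_i / cosα_i.
Slice 1: Δl = 2.1/cos(-3.8°) = 2.105 m; N'_1 = 70·cos(-3.8°) − 0·2.105 = 69.8; c'Δl = 26.10; W sinα = -4.6
Slice 2: Δl = 1.9/cos4.1° = 1.905 m; N'_2 = 176·cos4.1° − 6·1.905 = 164.1; c'Δl = 23.62; W sinα = 12.6
Slice 3: Δl = 2.6/cos13.1° = 2.669 m; N'_3 = 324·cos13.1° − 39·2.669 = 211.5; c'Δl = 33.10; W sinα = 73.4
Slice 4: Δl = 2.0/cos22.6° = 2.166 m; N'_4 = 222·cos22.6° − 16·2.166 = 170.3; c'Δl = 26.86; W sinα = 85.3
Slice 5: Δl = 2.9/cos33.5° = 3.478 m; N'_5 = 254·cos33.5° − 41·3.478 = 69.2; c'Δl = 43.12; W sinα = 140.2
Slice 6: Δl = 3.1/cos49.4° = 4.764 m; N'_6 = 123·cos49.4° − 11·4.764 = 27.6; c'Δl = 59.07; W sinα = 93.4
Σc'Δl = 211.9 kN/m; ΣN' = 712.6 kN/m; ΣW sinα = 400.3 kN/m
Resisting = 211.9 + 712.6·tan23.6° = 211.9 + 311.3 = 523.2 kN/m
FS = 523.2 / 400.3 = 1.307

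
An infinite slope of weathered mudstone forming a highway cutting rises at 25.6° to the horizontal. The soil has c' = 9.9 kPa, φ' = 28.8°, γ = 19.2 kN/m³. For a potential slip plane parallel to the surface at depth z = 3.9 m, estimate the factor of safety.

FS = 1.49

For an infinite slope with a slip plane parallel to the surface (no pore pressure): FS = [c' + γz cos²β tanφ'] / [γz sinβ cosβ].
γz = 19.2·3.9 = 74.88 kN/m²
Numerator = 9.9 + 74.88·cos²25.6°·tan28.8° = 9.9 + 74.88·0.8133·0.5498 = 43.380 kPa
Denominator = 74.88·sin25.6°·cos25.6° = 74.88·0.4321·0.9018 = 29.178 kPa
FS = 43.380 / 29.178 = 1.487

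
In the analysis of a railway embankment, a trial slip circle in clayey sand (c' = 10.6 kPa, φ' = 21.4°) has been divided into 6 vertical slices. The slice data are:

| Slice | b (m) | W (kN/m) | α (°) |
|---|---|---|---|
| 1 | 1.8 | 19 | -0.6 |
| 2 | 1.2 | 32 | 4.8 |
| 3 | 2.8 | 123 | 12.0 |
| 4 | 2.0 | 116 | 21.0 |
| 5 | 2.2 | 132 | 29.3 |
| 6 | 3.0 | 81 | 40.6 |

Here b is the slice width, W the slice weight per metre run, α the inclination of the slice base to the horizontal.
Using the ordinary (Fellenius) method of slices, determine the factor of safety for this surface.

FS = 1.78

Ordinary method of slices: FS = Σ[c'·Δl_i + (W_i cosα_i)·tanφ'] / Σ W_i sinα_i, with Δl_i = b_i / cosα_i.
Slice 1: Δl = 1.8/cos(-0.6°) = 1.800 m; N'_1 = 19·cos(-0.6°) = 19.0; c'Δl = 19.08; W sinα = -0.2
Slice 2: Δl = 1.2/cos4.8° = 1.204 m; N'_2 = 32·cos4.8° = 31.9; c'Δl = 12.76; W sinα = 2.7
Slice 3: Δl = 2.8/cos12.0° = 2.863 m; N'_3 = 123·cos12.0° = 120.3; c'Δl = 30.34; W sinα = 25.6
Slice 4: Δl = 2.0/cos21.0° = 2.142 m; N'_4 = 116·cos21.0° = 108.3; c'Δl = 22.71; W sinα = 41.6
Slice 5: Δl = 2.2/cos29.3° = 2.523 m; N'_5 = 132·cos29.3° = 115.1; c'Δl = 26.74; W sinα = 64.6
Slice 6: Δl = 3.0/cos40.6° = 3.951 m; N'_6 = 81·cos40.6° = 61.5; c'Δl = 41.88; W sinα = 52.7
Σc'Δl = 153.5 kN/m; ΣN' = 456.1 kN/m; ΣW sinα = 186.9 kN/m
Resisting = 153.5 + 456.1·tan21.4° = 153.5 + 178.7 = 332.3 kN/m
FS = 332.3 / 186.9 = 1.777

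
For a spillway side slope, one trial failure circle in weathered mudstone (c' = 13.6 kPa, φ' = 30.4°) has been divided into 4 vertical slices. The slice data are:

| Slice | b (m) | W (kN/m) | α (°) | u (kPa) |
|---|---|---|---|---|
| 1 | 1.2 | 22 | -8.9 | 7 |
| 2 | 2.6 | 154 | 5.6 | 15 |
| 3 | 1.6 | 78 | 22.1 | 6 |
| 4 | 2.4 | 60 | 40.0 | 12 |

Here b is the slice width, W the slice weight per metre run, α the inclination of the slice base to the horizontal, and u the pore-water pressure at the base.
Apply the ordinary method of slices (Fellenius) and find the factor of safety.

Ordinary method of slices: FS = Σ[c'·Δl_i + (W_i cosα_i − u_i·Δl_i)·tanφ'] / Σ W_i sinα_i, with Δl_i = b_i / cosα_i.
Slice 1: Δl = 1.2/cos(-8.9°) = 1.215 m; N'_1 = 22·cos(-8.9°) − 7·1.215 = 13.2; c'Δl = 16.52; W sinα = -3.4
Slice 2: Δl = 2.6/cos5.6° = 2.612 m; N'_2 = 154·cos5.6° − 15·2.612 = 114.1; c'Δl = 35.53; W sinα = 15.0
Slice 3: Δl = 1.6/cos22.1° = 1.727 m; N'_3 = 78·cos22.1° − 6·1.727 = 61.9; c'Δl = 23.49; W sinα = 29.3
Slice 4: Δl = 2.4/cos40.0° = 3.133 m; N'_4 = 60·cos40.0° − 12·3.133 = 8.4; c'Δl = 42.61; W sinα = 38.6
Σc'Δl = 118.1 kN/m; ΣN' = 197.6 kN/m; ΣW sinα = 79.5 kN/m
Resisting = 118.1 + 197.6·tan30.4° = 118.1 + 115.9 = 234.1 kN/m
FS = 234.1 / 79.5 = 2.943

FS = 2.94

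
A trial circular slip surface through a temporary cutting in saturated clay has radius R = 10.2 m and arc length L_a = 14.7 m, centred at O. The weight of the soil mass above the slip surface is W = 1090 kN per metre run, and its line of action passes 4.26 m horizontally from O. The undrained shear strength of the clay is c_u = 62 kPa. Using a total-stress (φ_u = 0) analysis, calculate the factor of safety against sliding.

FS = 2.00

Taking moments about the centre O, the resisting moment is provided by the undrained shear strength acting along the arc:
M_R = c_u·L_a·R = 62·14.70·10.2 = 9296.3 kN·m/m
M_D = W·d = 1090·4.26 = 4643.4 kN·m/m
FS = M_R / M_D = 9296.3 / 4643.4 = 2.002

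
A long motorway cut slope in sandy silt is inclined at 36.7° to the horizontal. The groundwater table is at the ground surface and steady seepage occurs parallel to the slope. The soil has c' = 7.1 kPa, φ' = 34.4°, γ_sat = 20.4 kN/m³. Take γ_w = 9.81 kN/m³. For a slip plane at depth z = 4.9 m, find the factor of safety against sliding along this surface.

FS = 0.63

With seepage parallel to the slope and the water table at the surface, the effective normal stress on the slip plane uses the buoyant unit weight γ' = γ_sat − γ_w while the driving shear stress uses γ_sat:
FS = [c' + γ' z cos²β tanφ'] / [γ_sat z sinβ cosβ]
γ' = 20.4 − 9.81 = 10.59 kN/m³
Numerator = 7.1 + 10.59·4.9·cos²36.7°·tan34.4° = 7.1 + 10.59·4.9·0.6428·0.6847 = 29.941 kPa
Denominator = 20.4·4.9·sin36.7°·cos36.7° = 20.4·4.9·0.5976·0.8018 = 47.897 kPa
FS = 29.941 / 47.897 = 0.625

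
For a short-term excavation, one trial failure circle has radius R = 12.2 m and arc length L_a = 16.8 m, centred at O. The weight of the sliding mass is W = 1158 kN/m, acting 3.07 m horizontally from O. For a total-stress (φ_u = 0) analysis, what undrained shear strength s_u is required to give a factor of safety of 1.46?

FS = s_u·L_a·R / (W·d), so s_u = FS·W·d / (L_a·R).
s_u = 1.46·1158·3.07 / (16.80·12.2) = 5190.4 / 204.96 = 25.32 kPa

s_u = 25.3 kPa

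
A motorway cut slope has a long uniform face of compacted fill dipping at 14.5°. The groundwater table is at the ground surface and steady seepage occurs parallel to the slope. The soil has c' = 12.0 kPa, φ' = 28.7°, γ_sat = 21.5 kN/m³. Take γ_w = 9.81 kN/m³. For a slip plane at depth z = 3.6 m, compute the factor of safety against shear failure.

With seepage parallel to the slope and the water table at the surface, the effective normal stress on the slip plane uses the buoyant unit weight γ' = γ_sat − γ_w while the driving shear stress uses γ_sat:
FS = [c' + γ' z cos²β tanφ'] / [γ_sat z sinβ cosβ]
γ' = 21.5 − 9.81 = 11.69 kN/m³
Numerator = 12.0 + 11.69·3.6·cos²14.5°·tan28.7° = 12.0 + 11.69·3.6·0.9373·0.5475 = 33.596 kPa
Denominator = 21.5·3.6·sin14.5°·cos14.5° = 21.5·3.6·0.2504·0.9681 = 18.762 kPa
FS = 33.596 / 18.762 = 1.791

FS = 1.79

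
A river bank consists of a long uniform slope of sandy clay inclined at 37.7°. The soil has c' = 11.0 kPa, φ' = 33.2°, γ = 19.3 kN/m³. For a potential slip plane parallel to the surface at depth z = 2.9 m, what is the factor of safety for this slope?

For an infinite slope with a slip plane parallel to the surface (no pore pressure): FS = [c' + γz cos²β tanφ'] / [γz sinβ cosβ].
γz = 19.3·2.9 = 55.97 kN/m²
Numerator = 11.0 + 55.97·cos²37.7°·tan33.2° = 11.0 + 55.97·0.6260·0.6544 = 33.929 kPa
Denominator = 55.97·sin37.7°·cos37.7° = 55.97·0.6115·0.7912 = 27.081 kPa
FS = 33.929 / 27.081 = 1.253

FS = 1.25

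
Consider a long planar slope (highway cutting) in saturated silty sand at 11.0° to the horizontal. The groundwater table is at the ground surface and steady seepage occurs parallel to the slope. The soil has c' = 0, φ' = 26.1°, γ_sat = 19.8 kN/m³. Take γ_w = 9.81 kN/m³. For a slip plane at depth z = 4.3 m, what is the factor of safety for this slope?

FS = 1.27

With seepage parallel to the slope and the water table at the surface, the effective normal stress on the slip plane uses the buoyant unit weight γ' = γ_sat − γ_w while the driving shear stress uses γ_sat:
FS = [c' + γ' z cos²β tanφ'] / [γ_sat z sinβ cosβ]
(For c' = 0 this reduces to FS = (γ'/γ_sat)·tanφ'/tanβ.)
γ' = 19.8 − 9.81 = 9.99 kN/m³
Numerator = 0.0 + 9.99·4.3·cos²11.0°·tan26.1° = 0.0 + 9.99·4.3·0.9636·0.4899 = 20.278 kPa
Denominator = 19.8·4.3·sin11.0°·cos11.0° = 19.8·4.3·0.1908·0.9816 = 15.947 kPa
FS = 20.278 / 15.947 = 1.272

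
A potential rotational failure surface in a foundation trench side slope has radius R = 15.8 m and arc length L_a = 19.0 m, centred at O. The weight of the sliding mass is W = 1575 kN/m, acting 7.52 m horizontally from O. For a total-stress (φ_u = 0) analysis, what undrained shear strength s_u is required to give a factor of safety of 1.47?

s_u = 58.0 kPa

FS = s_u·L_a·R / (W·d), so s_u = FS·W·d / (L_a·R).
s_u = 1.47·1575·7.52 / (19.00·15.8) = 17410.7 / 300.20 = 58.00 kPa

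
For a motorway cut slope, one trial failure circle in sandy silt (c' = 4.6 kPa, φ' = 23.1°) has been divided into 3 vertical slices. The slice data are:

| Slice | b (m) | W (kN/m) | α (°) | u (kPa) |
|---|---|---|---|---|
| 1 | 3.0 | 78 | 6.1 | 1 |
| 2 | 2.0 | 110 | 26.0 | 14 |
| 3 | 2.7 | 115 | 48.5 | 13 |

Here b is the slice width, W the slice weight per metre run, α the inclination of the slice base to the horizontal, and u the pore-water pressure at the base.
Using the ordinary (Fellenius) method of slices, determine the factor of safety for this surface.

FS = 0.80

Ordinary method of slices: FS = Σ[c'·Δl_i + (W_i cosα_i − u_i·Δl_i)·tanφ'] / Σ W_i sinα_i, with Δl_i = b_i / cosα_i.
Slice 1: Δl = 3.0/cos6.1° = 3.017 m; N'_1 = 78·cos6.1° − 1·3.017 = 74.5; c'Δl = 13.88; W sinα = 8.3
Slice 2: Δl = 2.0/cos26.0° = 2.225 m; N'_2 = 110·cos26.0° − 14·2.225 = 67.7; c'Δl = 10.24; W sinα = 48.2
Slice 3: Δl = 2.7/cos48.5° = 4.075 m; N'_3 = 115·cos48.5° − 13·4.075 = 23.2; c'Δl = 18.74; W sinα = 86.1
Σc'Δl = 42.9 kN/m; ΣN' = 165.5 kN/m; ΣW sinα = 142.6 kN/m
Resisting = 42.9 + 165.5·tan23.1° = 42.9 + 70.6 = 113.4 kN/m
FS = 113.4 / 142.6 = 0.795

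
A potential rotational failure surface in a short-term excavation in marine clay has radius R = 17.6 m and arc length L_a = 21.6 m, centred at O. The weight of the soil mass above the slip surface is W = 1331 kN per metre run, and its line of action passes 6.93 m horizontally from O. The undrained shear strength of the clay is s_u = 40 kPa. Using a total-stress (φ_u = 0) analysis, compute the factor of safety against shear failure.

Taking moments about the centre O, the resisting moment is provided by the undrained shear strength acting along the arc:
M_R = s_u·L_a·R = 40·21.60·17.6 = 15206.4 kN·m/m
M_D = W·d = 1331·6.93 = 9223.8 kN·m/m
FS = M_R / M_D = 15206.4 / 9223.8 = 1.649

FS = 1.65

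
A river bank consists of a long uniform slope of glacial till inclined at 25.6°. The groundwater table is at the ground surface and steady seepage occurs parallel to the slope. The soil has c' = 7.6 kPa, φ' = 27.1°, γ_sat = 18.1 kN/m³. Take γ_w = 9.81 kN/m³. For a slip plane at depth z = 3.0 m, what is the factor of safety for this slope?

FS = 0.85

With seepage parallel to the slope and the water table at the surface, the effective normal stress on the slip plane uses the buoyant unit weight γ' = γ_sat − γ_w while the driving shear stress uses γ_sat:
FS = [c' + γ' z cos²β tanφ'] / [γ_sat z sinβ cosβ]
γ' = 18.1 − 9.81 = 8.29 kN/m³
Numerator = 7.6 + 8.29·3.0·cos²25.6°·tan27.1° = 7.6 + 8.29·3.0·0.8133·0.5117 = 17.951 kPa
Denominator = 18.1·3.0·sin25.6°·cos25.6° = 18.1·3.0·0.4321·0.9018 = 21.159 kPa
FS = 17.951 / 21.159 = 0.848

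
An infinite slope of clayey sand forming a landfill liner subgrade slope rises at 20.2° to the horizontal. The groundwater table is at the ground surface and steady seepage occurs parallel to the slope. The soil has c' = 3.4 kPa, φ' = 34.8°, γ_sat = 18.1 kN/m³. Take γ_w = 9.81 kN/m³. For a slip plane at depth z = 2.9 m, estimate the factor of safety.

With seepage parallel to the slope and the water table at the surface, the effective normal stress on the slip plane uses the buoyant unit weight γ' = γ_sat − γ_w while the driving shear stress uses γ_sat:
FS = [c' + γ' z cos²β tanφ'] / [γ_sat z sinβ cosβ]
γ' = 18.1 − 9.81 = 8.29 kN/m³
Numerator = 3.4 + 8.29·2.9·cos²20.2°·tan34.8° = 3.4 + 8.29·2.9·0.8808·0.6950 = 18.117 kPa
Denominator = 18.1·2.9·sin20.2°·cos20.2° = 18.1·2.9·0.3453·0.9385 = 17.010 kPa
FS = 18.117 / 17.010 = 1.065

FS = 1.07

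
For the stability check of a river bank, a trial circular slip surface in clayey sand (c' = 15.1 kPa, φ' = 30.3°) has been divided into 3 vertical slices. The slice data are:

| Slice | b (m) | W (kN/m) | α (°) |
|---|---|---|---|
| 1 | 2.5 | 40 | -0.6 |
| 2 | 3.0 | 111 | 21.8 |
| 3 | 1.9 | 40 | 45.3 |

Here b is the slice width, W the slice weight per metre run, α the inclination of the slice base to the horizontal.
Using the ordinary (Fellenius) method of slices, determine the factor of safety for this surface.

FS = 3.28

Ordinary method of slices: FS = Σ[c'·Δl_i + (W_i cosα_i)·tanφ'] / Σ W_i sinα_i, with Δl_i = b_i / cosα_i.
Slice 1: Δl = 2.5/cos(-0.6°) = 2.500 m; N'_1 = 40·cos(-0.6°) = 40.0; c'Δl = 37.75; W sinα = -0.4
Slice 2: Δl = 3.0/cos21.8° = 3.231 m; N'_2 = 111·cos21.8° = 103.1; c'Δl = 48.79; W sinα = 41.2
Slice 3: Δl = 1.9/cos45.3° = 2.701 m; N'_3 = 40·cos45.3° = 28.1; c'Δl = 40.79; W sinα = 28.4
Σc'Δl = 127.3 kN/m; ΣN' = 171.2 kN/m; ΣW sinα = 69.2 kN/m
Resisting = 127.3 + 171.2·tan30.3° = 127.3 + 100.0 = 227.4 kN/m
FS = 227.4 / 69.2 = 3.284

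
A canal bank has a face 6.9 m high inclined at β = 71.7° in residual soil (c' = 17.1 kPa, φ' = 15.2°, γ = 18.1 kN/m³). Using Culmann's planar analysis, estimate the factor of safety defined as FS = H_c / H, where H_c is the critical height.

FS = 1.12

H_c = (4c'/γ) · sinβ cosφ' / [1 − cos(β − φ')]
    = (4·17.1/18.1) · sin71.7°·cos15.2° / [1 − cos56.5°]
    = 3.779 · 0.9162 / 0.4481 = 7.73 m
FS = H_c / H = 7.73 / 6.9 = 1.120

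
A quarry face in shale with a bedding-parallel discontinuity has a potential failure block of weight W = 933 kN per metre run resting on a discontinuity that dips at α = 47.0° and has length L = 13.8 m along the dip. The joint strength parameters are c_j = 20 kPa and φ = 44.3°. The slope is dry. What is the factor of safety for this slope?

Resolving the block weight along and normal to the plane and applying the Mohr–Coulomb strength on the joint:
N' = W cosα = 933·cos47.0° = 636.3 kN/m
Driving force T = W sinα = 933·sin47.0° = 682.4 kN/m
Resisting force R = c_j·L + N'·tanφ = 20·13.8 + 636.3·tan44.3° = 276.0 + 620.9 = 896.9 kN/m
FS = R / T = 896.9 / 682.4 = 1.314

FS = 1.31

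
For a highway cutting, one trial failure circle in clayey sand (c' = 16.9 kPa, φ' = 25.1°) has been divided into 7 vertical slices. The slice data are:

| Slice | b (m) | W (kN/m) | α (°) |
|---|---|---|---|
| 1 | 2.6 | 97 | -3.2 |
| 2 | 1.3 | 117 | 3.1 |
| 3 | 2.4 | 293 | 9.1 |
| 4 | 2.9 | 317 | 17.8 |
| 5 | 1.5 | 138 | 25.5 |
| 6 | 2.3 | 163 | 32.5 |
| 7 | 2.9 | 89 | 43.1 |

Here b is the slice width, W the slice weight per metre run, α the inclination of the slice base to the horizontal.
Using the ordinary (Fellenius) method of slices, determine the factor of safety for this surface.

FS = 2.36

Ordinary method of slices: FS = Σ[c'·Δl_i + (W_i cosα_i)·tanφ'] / Σ W_i sinα_i, with Δl_i = b_i / cosα_i.
Slice 1: Δl = 2.6/cos(-3.2°) = 2.604 m; N'_1 = 97·cos(-3.2°) = 96.8; c'Δl = 44.01; W sinα = -5.4
Slice 2: Δl = 1.3/cos3.1° = 1.302 m; N'_2 = 117·cos3.1° = 116.8; c'Δl = 22.00; W sinα = 6.3
Slice 3: Δl = 2.4/cos9.1° = 2.431 m; N'_3 = 293·cos9.1° = 289.3; c'Δl = 41.08; W sinα = 46.3
Slice 4: Δl = 2.9/cos17.8° = 3.046 m; N'_4 = 317·cos17.8° = 301.8; c'Δl = 51.47; W sinα = 96.9
Slice 5: Δl = 1.5/cos25.5° = 1.662 m; N'_5 = 138·cos25.5° = 124.6; c'Δl = 28.09; W sinα = 59.4
Slice 6: Δl = 2.3/cos32.5° = 2.727 m; N'_6 = 163·cos32.5° = 137.5; c'Δl = 46.09; W sinα = 87.6
Slice 7: Δl = 2.9/cos43.1° = 3.972 m; N'_7 = 89·cos43.1° = 65.0; c'Δl = 67.12; W sinα = 60.8
Σc'Δl = 299.9 kN/m; ΣN' = 1131.8 kN/m; ΣW sinα = 352.0 kN/m
Resisting = 299.9 + 1131.8·tan25.1° = 299.9 + 530.2 = 830.0 kN/m
FS = 830.0 / 352.0 = 2.358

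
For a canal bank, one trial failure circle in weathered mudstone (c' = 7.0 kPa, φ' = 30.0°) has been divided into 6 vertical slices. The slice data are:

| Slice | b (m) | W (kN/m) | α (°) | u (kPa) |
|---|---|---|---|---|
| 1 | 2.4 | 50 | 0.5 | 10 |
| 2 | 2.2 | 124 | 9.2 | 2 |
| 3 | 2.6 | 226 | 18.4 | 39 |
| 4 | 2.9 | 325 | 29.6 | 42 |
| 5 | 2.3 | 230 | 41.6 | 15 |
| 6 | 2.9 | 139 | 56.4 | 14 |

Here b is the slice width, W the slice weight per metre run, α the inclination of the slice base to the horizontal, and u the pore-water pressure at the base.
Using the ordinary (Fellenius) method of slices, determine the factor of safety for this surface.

Ordinary method of slices: FS = Σ[c'·Δl_i + (W_i cosα_i − u_i·Δl_i)·tanφ'] / Σ W_i sinα_i, with Δl_i = b_i / cosα_i.
Slice 1: Δl = 2.4/cos0.5° = 2.400 m; N'_1 = 50·cos0.5° − 10·2.400 = 26.0; c'Δl = 16.80; W sinα = 0.4
Slice 2: Δl = 2.2/cos9.2° = 2.229 m; N'_2 = 124·cos9.2° − 2·2.229 = 117.9; c'Δl = 15.60; W sinα = 19.8
Slice 3: Δl = 2.6/cos18.4° = 2.740 m; N'_3 = 226·cos18.4° − 39·2.740 = 107.6; c'Δl = 19.18; W sinα = 71.3
Slice 4: Δl = 2.9/cos29.6° = 3.335 m; N'_4 = 325·cos29.6° − 42·3.335 = 142.5; c'Δl = 23.35; W sinα = 160.5
Slice 5: Δl = 2.3/cos41.6° = 3.076 m; N'_5 = 230·cos41.6° − 15·3.076 = 125.9; c'Δl = 21.53; W sinα = 152.7
Slice 6: Δl = 2.9/cos56.4° = 5.240 m; N'_6 = 139·cos56.4° − 14·5.240 = 3.6; c'Δl = 36.68; W sinα = 115.8
Σc'Δl = 133.1 kN/m; ΣN' = 523.4 kN/m; ΣW sinα = 520.6 kN/m
Resisting = 133.1 + 523.4·tan30.0° = 133.1 + 302.2 = 435.4 kN/m
FS = 435.4 / 520.6 = 0.836

FS = 0.84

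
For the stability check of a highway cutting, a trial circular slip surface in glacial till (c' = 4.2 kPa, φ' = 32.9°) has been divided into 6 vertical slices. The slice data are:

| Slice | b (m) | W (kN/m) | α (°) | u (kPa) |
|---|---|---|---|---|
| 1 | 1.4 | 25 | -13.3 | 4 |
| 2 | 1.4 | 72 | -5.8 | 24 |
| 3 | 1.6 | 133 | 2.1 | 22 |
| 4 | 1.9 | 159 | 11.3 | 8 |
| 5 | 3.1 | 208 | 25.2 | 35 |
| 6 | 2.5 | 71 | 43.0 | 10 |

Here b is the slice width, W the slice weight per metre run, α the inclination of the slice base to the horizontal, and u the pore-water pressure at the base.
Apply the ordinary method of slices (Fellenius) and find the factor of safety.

FS = 1.89

Ordinary method of slices: FS = Σ[c'·Δl_i + (W_i cosα_i − u_i·Δl_i)·tanφ'] / Σ W_i sinα_i, with Δl_i = b_i / cosα_i.
Slice 1: Δl = 1.4/cos(-13.3°) = 1.439 m; N'_1 = 25·cos(-13.3°) − 4·1.439 = 18.6; c'Δl = 6.04; W sinα = -5.8
Slice 2: Δl = 1.4/cos(-5.8°) = 1.407 m; N'_2 = 72·cos(-5.8°) − 24·1.407 = 37.9; c'Δl = 5.91; W sinα = -7.3
Slice 3: Δl = 1.6/cos2.1° = 1.601 m; N'_3 = 133·cos2.1° − 22·1.601 = 97.7; c'Δl = 6.72; W sinα = 4.9
Slice 4: Δl = 1.9/cos11.3° = 1.938 m; N'_4 = 159·cos11.3° − 8·1.938 = 140.4; c'Δl = 8.14; W sinα = 31.2
Slice 5: Δl = 3.1/cos25.2° = 3.426 m; N'_5 = 208·cos25.2° − 35·3.426 = 68.3; c'Δl = 14.39; W sinα = 88.6
Slice 6: Δl = 2.5/cos43.0° = 3.418 m; N'_6 = 71·cos43.0° − 10·3.418 = 17.7; c'Δl = 14.36; W sinα = 48.4
Σc'Δl = 55.6 kN/m; ΣN' = 380.6 kN/m; ΣW sinα = 160.0 kN/m
Resisting = 55.6 + 380.6·tan32.9° = 55.6 + 246.2 = 301.8 kN/m
FS = 301.8 / 160.0 = 1.886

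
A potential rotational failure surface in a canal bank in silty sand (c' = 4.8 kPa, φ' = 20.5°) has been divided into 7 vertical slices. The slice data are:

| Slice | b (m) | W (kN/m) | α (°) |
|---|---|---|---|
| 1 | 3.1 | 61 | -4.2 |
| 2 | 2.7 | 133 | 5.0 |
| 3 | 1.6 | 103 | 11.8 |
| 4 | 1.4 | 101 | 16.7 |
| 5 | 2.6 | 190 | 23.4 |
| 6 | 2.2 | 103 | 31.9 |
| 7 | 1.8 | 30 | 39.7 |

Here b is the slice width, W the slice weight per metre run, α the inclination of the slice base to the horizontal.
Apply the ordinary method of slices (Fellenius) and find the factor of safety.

FS = 1.61

Ordinary method of slices: FS = Σ[c'·Δl_i + (W_i cosα_i)·tanφ'] / Σ W_i sinα_i, with Δl_i = b_i / cosα_i.
Slice 1: Δl = 3.1/cos(-4.2°) = 3.108 m; N'_1 = 61·cos(-4.2°) = 60.8; c'Δl = 14.92; W sinα = -4.5
Slice 2: Δl = 2.7/cos5.0° = 2.710 m; N'_2 = 133·cos5.0° = 132.5; c'Δl = 13.01; W sinα = 11.6
Slice 3: Δl = 1.6/cos11.8° = 1.635 m; N'_3 = 103·cos11.8° = 100.8; c'Δl = 7.85; W sinα = 21.1
Slice 4: Δl = 1.4/cos16.7° = 1.462 m; N'_4 = 101·cos16.7° = 96.7; c'Δl = 7.02; W sinα = 29.0
Slice 5: Δl = 2.6/cos23.4° = 2.833 m; N'_5 = 190·cos23.4° = 174.4; c'Δl = 13.60; W sinα = 75.5
Slice 6: Δl = 2.2/cos31.9° = 2.591 m; N'_6 = 103·cos31.9° = 87.4; c'Δl = 12.44; W sinα = 54.4
Slice 7: Δl = 1.8/cos39.7° = 2.339 m; N'_7 = 30·cos39.7° = 23.1; c'Δl = 11.23; W sinα = 19.2
Σc'Δl = 80.1 kN/m; ΣN' = 675.8 kN/m; ΣW sinα = 206.3 kN/m
Resisting = 80.1 + 675.8·tan20.5° = 80.1 + 252.7 = 332.7 kN/m
FS = 332.7 / 206.3 = 1.613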